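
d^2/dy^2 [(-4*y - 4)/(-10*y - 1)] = 720/(10*y + 1)^3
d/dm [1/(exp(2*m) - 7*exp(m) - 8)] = (7 - 2*exp(m))*exp(m)/(-exp(2*m) + 7*exp(m) + 8)^2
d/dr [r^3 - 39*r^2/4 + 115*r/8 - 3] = 3*r^2 - 39*r/2 + 115/8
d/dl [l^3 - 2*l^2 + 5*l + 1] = 3*l^2 - 4*l + 5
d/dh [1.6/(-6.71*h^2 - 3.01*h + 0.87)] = (21.472*h + 4.816)/(6.71*h^2 + 3.01*h - 0.87)^2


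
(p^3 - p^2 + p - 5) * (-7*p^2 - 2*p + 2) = -7*p^5 + 5*p^4 - 3*p^3 + 31*p^2 + 12*p - 10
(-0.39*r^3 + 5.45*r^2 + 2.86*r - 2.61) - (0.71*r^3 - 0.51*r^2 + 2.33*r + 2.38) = -1.1*r^3 + 5.96*r^2 + 0.53*r - 4.99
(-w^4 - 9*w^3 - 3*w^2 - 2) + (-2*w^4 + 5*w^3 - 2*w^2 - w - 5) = -3*w^4 - 4*w^3 - 5*w^2 - w - 7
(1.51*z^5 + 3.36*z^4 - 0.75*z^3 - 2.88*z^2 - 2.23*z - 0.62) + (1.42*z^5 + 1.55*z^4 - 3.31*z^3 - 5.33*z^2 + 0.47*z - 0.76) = 2.93*z^5 + 4.91*z^4 - 4.06*z^3 - 8.21*z^2 - 1.76*z - 1.38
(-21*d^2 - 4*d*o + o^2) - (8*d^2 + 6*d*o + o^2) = -29*d^2 - 10*d*o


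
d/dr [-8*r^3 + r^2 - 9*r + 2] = -24*r^2 + 2*r - 9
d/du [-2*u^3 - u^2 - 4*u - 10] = -6*u^2 - 2*u - 4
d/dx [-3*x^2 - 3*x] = -6*x - 3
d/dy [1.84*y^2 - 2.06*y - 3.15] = 3.68*y - 2.06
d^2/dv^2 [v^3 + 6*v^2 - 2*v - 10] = 6*v + 12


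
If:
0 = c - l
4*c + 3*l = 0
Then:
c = 0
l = 0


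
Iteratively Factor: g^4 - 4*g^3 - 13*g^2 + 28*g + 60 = (g + 2)*(g^3 - 6*g^2 - g + 30) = (g - 5)*(g + 2)*(g^2 - g - 6) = (g - 5)*(g - 3)*(g + 2)*(g + 2)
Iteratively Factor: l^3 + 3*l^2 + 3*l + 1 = (l + 1)*(l^2 + 2*l + 1) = (l + 1)^2*(l + 1)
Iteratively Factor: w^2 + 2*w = (w + 2)*(w)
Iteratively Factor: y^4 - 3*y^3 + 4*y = (y - 2)*(y^3 - y^2 - 2*y) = (y - 2)^2*(y^2 + y) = (y - 2)^2*(y + 1)*(y)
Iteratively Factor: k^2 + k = (k + 1)*(k)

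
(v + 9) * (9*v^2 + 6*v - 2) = 9*v^3 + 87*v^2 + 52*v - 18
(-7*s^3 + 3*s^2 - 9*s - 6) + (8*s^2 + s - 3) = -7*s^3 + 11*s^2 - 8*s - 9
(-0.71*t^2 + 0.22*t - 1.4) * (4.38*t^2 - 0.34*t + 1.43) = -3.1098*t^4 + 1.205*t^3 - 7.2221*t^2 + 0.7906*t - 2.002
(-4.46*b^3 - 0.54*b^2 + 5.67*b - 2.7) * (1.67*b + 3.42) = -7.4482*b^4 - 16.155*b^3 + 7.6221*b^2 + 14.8824*b - 9.234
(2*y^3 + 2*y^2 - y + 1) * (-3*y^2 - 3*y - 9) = -6*y^5 - 12*y^4 - 21*y^3 - 18*y^2 + 6*y - 9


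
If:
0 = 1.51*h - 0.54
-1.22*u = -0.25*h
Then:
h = 0.36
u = 0.07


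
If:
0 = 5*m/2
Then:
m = 0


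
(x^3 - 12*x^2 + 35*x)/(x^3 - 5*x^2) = (x - 7)/x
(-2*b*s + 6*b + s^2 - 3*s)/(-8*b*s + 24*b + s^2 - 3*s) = (-2*b + s)/(-8*b + s)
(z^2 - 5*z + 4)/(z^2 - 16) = (z - 1)/(z + 4)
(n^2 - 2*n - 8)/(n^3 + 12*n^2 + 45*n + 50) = (n - 4)/(n^2 + 10*n + 25)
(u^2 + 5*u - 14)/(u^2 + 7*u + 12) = (u^2 + 5*u - 14)/(u^2 + 7*u + 12)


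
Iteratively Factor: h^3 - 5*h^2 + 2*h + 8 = (h - 4)*(h^2 - h - 2) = (h - 4)*(h - 2)*(h + 1)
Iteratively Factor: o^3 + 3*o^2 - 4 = (o + 2)*(o^2 + o - 2) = (o - 1)*(o + 2)*(o + 2)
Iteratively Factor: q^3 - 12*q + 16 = (q - 2)*(q^2 + 2*q - 8) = (q - 2)*(q + 4)*(q - 2)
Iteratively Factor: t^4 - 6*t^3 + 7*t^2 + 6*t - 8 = (t - 2)*(t^3 - 4*t^2 - t + 4) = (t - 2)*(t - 1)*(t^2 - 3*t - 4) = (t - 2)*(t - 1)*(t + 1)*(t - 4)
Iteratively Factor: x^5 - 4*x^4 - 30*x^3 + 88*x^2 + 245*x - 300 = (x - 5)*(x^4 + x^3 - 25*x^2 - 37*x + 60) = (x - 5)*(x + 3)*(x^3 - 2*x^2 - 19*x + 20) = (x - 5)^2*(x + 3)*(x^2 + 3*x - 4) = (x - 5)^2*(x - 1)*(x + 3)*(x + 4)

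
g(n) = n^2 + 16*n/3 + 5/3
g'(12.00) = 29.33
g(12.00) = 209.67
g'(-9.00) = -12.67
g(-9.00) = 34.67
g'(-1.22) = 2.89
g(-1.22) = -3.35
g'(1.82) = 8.97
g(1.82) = 14.69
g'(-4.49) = -3.65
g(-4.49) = -2.12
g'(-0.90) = 3.53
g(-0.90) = -2.32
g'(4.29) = 13.91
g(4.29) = 42.95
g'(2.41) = 10.15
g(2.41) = 20.33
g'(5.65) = 16.63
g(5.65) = 63.72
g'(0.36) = 6.05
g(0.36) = 3.72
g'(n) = 2*n + 16/3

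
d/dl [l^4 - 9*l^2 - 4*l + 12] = 4*l^3 - 18*l - 4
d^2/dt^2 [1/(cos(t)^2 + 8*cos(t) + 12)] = 2*(-2*sin(t)^4 + 9*sin(t)^2 + 63*cos(t) - 3*cos(3*t) + 45)/((cos(t) + 2)^3*(cos(t) + 6)^3)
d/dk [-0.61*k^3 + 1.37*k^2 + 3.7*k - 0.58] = -1.83*k^2 + 2.74*k + 3.7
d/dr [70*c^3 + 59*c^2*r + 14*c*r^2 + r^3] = 59*c^2 + 28*c*r + 3*r^2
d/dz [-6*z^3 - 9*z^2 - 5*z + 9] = -18*z^2 - 18*z - 5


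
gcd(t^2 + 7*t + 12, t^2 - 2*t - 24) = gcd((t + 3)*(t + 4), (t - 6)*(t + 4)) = t + 4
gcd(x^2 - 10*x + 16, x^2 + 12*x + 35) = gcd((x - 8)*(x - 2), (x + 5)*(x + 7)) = 1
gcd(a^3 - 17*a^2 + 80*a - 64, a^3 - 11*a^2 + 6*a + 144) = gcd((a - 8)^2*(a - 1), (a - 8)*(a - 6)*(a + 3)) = a - 8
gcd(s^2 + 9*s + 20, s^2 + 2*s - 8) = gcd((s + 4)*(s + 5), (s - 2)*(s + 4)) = s + 4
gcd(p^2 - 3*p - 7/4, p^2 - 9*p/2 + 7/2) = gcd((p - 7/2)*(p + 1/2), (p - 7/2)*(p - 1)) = p - 7/2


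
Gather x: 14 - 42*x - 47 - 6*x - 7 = -48*x - 40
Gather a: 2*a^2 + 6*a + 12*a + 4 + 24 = 2*a^2 + 18*a + 28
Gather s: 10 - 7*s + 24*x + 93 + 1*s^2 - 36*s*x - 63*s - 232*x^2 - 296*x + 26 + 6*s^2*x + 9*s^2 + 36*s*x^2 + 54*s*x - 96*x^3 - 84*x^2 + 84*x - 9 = s^2*(6*x + 10) + s*(36*x^2 + 18*x - 70) - 96*x^3 - 316*x^2 - 188*x + 120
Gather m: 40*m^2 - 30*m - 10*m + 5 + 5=40*m^2 - 40*m + 10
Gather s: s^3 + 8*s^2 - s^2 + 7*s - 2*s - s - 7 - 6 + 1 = s^3 + 7*s^2 + 4*s - 12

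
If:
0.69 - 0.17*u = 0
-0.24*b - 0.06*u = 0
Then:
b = -1.01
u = 4.06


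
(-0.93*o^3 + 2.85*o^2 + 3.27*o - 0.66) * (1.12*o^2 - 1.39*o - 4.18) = -1.0416*o^5 + 4.4847*o^4 + 3.5883*o^3 - 17.1975*o^2 - 12.7512*o + 2.7588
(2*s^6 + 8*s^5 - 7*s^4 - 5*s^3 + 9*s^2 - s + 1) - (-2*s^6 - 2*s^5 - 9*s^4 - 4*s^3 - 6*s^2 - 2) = 4*s^6 + 10*s^5 + 2*s^4 - s^3 + 15*s^2 - s + 3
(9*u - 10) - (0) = 9*u - 10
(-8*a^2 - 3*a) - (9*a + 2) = -8*a^2 - 12*a - 2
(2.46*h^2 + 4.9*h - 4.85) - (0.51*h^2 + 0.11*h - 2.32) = 1.95*h^2 + 4.79*h - 2.53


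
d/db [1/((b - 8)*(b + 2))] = 2*(3 - b)/(b^4 - 12*b^3 + 4*b^2 + 192*b + 256)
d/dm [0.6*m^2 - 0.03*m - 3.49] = 1.2*m - 0.03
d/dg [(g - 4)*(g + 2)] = 2*g - 2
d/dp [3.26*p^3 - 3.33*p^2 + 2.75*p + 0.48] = 9.78*p^2 - 6.66*p + 2.75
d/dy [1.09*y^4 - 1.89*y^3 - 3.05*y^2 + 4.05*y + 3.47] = 4.36*y^3 - 5.67*y^2 - 6.1*y + 4.05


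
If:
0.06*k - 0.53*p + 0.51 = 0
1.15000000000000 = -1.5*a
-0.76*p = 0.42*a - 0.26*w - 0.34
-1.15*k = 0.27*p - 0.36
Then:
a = -0.77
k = 0.08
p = 0.97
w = 0.29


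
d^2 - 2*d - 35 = (d - 7)*(d + 5)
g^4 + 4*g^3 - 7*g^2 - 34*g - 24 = (g - 3)*(g + 1)*(g + 2)*(g + 4)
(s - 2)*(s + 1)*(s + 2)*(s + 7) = s^4 + 8*s^3 + 3*s^2 - 32*s - 28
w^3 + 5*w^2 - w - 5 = (w - 1)*(w + 1)*(w + 5)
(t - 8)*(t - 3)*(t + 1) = t^3 - 10*t^2 + 13*t + 24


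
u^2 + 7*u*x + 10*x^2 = (u + 2*x)*(u + 5*x)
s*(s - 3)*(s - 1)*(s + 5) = s^4 + s^3 - 17*s^2 + 15*s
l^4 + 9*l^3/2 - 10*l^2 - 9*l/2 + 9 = (l - 3/2)*(l - 1)*(l + 1)*(l + 6)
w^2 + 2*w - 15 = (w - 3)*(w + 5)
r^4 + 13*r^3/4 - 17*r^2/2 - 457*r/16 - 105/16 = (r - 3)*(r + 1/4)*(r + 5/2)*(r + 7/2)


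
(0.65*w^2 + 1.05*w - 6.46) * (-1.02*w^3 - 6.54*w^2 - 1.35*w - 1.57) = -0.663*w^5 - 5.322*w^4 - 1.1553*w^3 + 39.8104*w^2 + 7.0725*w + 10.1422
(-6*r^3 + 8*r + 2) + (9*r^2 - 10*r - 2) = -6*r^3 + 9*r^2 - 2*r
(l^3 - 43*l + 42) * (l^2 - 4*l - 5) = l^5 - 4*l^4 - 48*l^3 + 214*l^2 + 47*l - 210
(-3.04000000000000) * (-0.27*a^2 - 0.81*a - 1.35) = 0.8208*a^2 + 2.4624*a + 4.104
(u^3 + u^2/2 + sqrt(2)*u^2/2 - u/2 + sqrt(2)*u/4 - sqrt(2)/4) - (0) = u^3 + u^2/2 + sqrt(2)*u^2/2 - u/2 + sqrt(2)*u/4 - sqrt(2)/4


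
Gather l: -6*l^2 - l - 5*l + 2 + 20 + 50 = -6*l^2 - 6*l + 72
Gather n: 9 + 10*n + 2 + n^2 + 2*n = n^2 + 12*n + 11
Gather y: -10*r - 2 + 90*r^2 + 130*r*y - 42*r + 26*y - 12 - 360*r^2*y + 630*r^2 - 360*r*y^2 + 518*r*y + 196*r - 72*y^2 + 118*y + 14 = 720*r^2 + 144*r + y^2*(-360*r - 72) + y*(-360*r^2 + 648*r + 144)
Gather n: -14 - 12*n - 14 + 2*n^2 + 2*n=2*n^2 - 10*n - 28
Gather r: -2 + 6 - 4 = 0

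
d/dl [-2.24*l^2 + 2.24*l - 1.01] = 2.24 - 4.48*l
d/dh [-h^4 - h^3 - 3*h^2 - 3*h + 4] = -4*h^3 - 3*h^2 - 6*h - 3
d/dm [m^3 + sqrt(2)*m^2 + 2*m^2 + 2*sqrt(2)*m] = 3*m^2 + 2*sqrt(2)*m + 4*m + 2*sqrt(2)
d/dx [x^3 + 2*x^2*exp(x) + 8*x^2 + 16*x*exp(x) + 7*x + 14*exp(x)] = 2*x^2*exp(x) + 3*x^2 + 20*x*exp(x) + 16*x + 30*exp(x) + 7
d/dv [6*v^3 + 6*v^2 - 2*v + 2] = 18*v^2 + 12*v - 2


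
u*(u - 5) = u^2 - 5*u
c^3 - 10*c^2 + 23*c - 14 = (c - 7)*(c - 2)*(c - 1)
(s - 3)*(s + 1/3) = s^2 - 8*s/3 - 1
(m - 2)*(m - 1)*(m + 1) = m^3 - 2*m^2 - m + 2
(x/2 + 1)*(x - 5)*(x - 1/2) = x^3/2 - 7*x^2/4 - 17*x/4 + 5/2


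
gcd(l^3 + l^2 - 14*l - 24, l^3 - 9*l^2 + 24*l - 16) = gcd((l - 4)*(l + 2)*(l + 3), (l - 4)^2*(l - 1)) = l - 4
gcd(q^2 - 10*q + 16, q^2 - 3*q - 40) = q - 8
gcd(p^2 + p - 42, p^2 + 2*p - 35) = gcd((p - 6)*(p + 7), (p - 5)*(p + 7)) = p + 7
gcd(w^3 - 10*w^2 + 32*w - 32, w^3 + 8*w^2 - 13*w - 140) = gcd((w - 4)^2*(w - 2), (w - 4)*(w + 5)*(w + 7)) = w - 4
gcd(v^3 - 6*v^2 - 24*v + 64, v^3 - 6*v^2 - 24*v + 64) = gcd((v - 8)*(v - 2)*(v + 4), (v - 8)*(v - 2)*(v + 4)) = v^3 - 6*v^2 - 24*v + 64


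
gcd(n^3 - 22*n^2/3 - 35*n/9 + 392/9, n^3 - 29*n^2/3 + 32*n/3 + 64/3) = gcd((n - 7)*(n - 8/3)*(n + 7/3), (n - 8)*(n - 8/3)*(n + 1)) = n - 8/3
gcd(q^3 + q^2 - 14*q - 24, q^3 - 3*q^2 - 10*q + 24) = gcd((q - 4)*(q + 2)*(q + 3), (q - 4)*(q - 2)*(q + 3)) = q^2 - q - 12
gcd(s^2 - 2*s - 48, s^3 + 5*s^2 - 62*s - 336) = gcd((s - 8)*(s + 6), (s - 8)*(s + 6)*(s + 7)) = s^2 - 2*s - 48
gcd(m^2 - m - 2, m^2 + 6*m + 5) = m + 1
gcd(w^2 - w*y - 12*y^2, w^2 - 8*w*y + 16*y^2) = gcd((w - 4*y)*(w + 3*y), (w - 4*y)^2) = -w + 4*y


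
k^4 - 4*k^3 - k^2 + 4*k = k*(k - 4)*(k - 1)*(k + 1)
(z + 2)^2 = z^2 + 4*z + 4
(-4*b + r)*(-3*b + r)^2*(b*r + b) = -36*b^4*r - 36*b^4 + 33*b^3*r^2 + 33*b^3*r - 10*b^2*r^3 - 10*b^2*r^2 + b*r^4 + b*r^3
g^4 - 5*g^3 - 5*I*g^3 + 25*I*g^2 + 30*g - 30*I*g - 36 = (g - 3)*(g - 2)*(g - 3*I)*(g - 2*I)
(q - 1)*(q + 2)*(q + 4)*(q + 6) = q^4 + 11*q^3 + 32*q^2 + 4*q - 48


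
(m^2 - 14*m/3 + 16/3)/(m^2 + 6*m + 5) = (3*m^2 - 14*m + 16)/(3*(m^2 + 6*m + 5))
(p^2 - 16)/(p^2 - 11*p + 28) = (p + 4)/(p - 7)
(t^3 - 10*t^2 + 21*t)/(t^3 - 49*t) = (t - 3)/(t + 7)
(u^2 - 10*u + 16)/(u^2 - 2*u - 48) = (u - 2)/(u + 6)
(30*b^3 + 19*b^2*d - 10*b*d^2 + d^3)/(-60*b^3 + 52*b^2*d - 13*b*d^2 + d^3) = (-b - d)/(2*b - d)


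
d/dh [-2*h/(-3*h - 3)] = 2/(3*(h + 1)^2)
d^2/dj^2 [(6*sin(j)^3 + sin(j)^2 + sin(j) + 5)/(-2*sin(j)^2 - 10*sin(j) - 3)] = (24*sin(j)^7 + 360*sin(j)^6 + 2456*sin(j)^5 + 2116*sin(j)^4 - 256*sin(j)^3 - 778*sin(j)^2 - 1029*sin(j) - 898)/(10*sin(j) - cos(2*j) + 4)^3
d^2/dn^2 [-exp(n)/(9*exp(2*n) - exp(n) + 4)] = (-2*(18*exp(n) - 1)^2*exp(2*n) + 3*(24*exp(n) - 1)*(9*exp(2*n) - exp(n) + 4)*exp(n) - (9*exp(2*n) - exp(n) + 4)^2)*exp(n)/(9*exp(2*n) - exp(n) + 4)^3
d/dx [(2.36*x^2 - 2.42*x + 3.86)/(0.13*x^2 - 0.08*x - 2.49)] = (0.1258*x^2 - 12.7564*x + 6.3346)/(0.0169*x^4 - 0.0208*x^3 - 0.641*x^2 + 0.3984*x + 6.2001)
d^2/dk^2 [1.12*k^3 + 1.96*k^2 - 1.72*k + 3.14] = 6.72*k + 3.92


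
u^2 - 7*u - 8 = (u - 8)*(u + 1)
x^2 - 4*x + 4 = (x - 2)^2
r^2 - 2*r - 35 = (r - 7)*(r + 5)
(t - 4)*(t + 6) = t^2 + 2*t - 24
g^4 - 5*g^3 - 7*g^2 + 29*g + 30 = (g - 5)*(g - 3)*(g + 1)*(g + 2)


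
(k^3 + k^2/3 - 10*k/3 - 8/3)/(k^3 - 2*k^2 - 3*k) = (3*k^2 - 2*k - 8)/(3*k*(k - 3))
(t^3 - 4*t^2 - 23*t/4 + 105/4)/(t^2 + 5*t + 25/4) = (2*t^2 - 13*t + 21)/(2*t + 5)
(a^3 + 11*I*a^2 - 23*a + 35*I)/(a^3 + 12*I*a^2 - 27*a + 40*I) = (a + 7*I)/(a + 8*I)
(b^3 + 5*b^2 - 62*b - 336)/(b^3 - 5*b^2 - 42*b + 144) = (b + 7)/(b - 3)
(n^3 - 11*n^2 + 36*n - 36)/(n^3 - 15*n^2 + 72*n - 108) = (n - 2)/(n - 6)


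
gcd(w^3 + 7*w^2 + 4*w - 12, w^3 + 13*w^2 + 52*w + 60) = w^2 + 8*w + 12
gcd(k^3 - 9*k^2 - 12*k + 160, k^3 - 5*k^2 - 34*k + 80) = k - 8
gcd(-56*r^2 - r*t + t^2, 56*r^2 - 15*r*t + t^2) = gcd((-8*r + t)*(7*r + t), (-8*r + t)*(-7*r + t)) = 8*r - t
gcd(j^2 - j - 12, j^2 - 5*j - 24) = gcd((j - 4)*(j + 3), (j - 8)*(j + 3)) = j + 3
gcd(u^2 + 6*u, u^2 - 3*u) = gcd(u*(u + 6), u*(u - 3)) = u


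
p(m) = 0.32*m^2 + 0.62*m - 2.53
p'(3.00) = 2.54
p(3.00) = 2.21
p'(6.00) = 4.46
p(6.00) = 12.71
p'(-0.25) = 0.46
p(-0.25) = -2.66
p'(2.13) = 1.98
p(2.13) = 0.24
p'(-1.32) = -0.22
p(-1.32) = -2.79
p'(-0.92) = 0.03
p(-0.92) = -2.83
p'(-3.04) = -1.33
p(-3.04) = -1.46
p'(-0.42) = 0.35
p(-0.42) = -2.73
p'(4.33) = 3.39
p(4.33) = 6.15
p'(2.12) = 1.98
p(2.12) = 0.22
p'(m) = 0.64*m + 0.62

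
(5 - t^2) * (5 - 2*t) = 2*t^3 - 5*t^2 - 10*t + 25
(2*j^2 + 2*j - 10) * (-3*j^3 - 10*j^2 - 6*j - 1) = -6*j^5 - 26*j^4 - 2*j^3 + 86*j^2 + 58*j + 10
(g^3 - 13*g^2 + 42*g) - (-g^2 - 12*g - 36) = g^3 - 12*g^2 + 54*g + 36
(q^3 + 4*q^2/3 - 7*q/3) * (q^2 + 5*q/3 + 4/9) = q^5 + 3*q^4 + q^3/3 - 89*q^2/27 - 28*q/27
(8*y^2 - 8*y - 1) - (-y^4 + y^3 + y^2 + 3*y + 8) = y^4 - y^3 + 7*y^2 - 11*y - 9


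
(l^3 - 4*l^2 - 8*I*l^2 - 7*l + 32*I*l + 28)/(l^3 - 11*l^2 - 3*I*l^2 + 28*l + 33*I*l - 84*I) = (l^2 - 8*I*l - 7)/(l^2 - l*(7 + 3*I) + 21*I)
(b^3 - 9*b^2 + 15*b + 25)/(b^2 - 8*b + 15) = (b^2 - 4*b - 5)/(b - 3)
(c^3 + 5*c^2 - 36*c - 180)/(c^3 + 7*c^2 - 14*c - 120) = (c - 6)/(c - 4)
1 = 1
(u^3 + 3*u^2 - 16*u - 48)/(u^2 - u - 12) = u + 4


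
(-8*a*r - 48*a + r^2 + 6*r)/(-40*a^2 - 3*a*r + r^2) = (r + 6)/(5*a + r)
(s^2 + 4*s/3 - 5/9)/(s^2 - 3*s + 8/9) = (3*s + 5)/(3*s - 8)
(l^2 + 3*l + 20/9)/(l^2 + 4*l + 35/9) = (3*l + 4)/(3*l + 7)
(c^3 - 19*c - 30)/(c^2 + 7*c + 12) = (c^2 - 3*c - 10)/(c + 4)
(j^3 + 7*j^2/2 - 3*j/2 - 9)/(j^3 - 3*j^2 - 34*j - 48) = (j - 3/2)/(j - 8)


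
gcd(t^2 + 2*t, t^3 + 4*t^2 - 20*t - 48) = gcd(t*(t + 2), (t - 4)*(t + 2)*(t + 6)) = t + 2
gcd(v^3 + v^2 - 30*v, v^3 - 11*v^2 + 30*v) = v^2 - 5*v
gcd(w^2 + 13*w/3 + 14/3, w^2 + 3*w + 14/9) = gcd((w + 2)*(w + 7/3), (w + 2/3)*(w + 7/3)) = w + 7/3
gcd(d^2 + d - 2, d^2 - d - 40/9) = 1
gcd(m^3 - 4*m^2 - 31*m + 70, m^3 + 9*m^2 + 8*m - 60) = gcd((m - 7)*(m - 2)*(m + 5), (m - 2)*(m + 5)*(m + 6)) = m^2 + 3*m - 10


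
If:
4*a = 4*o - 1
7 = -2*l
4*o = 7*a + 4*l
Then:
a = 5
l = -7/2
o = 21/4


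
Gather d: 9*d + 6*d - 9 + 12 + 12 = 15*d + 15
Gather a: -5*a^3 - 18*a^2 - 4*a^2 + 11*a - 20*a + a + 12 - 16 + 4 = -5*a^3 - 22*a^2 - 8*a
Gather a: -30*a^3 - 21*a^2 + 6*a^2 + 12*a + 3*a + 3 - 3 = -30*a^3 - 15*a^2 + 15*a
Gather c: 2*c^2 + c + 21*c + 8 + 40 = 2*c^2 + 22*c + 48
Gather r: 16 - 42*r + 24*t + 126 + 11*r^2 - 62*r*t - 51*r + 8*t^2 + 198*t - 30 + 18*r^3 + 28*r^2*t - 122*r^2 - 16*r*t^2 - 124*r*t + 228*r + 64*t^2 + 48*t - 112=18*r^3 + r^2*(28*t - 111) + r*(-16*t^2 - 186*t + 135) + 72*t^2 + 270*t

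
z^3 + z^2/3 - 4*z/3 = z*(z - 1)*(z + 4/3)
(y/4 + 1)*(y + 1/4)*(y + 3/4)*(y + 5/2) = y^4/4 + 15*y^3/8 + 267*y^2/64 + 359*y/128 + 15/32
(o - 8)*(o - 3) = o^2 - 11*o + 24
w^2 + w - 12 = (w - 3)*(w + 4)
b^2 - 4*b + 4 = (b - 2)^2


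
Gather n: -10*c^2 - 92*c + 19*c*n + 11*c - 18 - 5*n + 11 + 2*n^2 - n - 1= -10*c^2 - 81*c + 2*n^2 + n*(19*c - 6) - 8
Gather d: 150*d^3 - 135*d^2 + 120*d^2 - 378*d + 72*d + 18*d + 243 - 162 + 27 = 150*d^3 - 15*d^2 - 288*d + 108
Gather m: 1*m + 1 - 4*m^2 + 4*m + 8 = -4*m^2 + 5*m + 9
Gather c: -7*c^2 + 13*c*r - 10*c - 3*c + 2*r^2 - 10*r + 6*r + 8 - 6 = -7*c^2 + c*(13*r - 13) + 2*r^2 - 4*r + 2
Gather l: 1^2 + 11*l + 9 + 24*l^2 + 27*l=24*l^2 + 38*l + 10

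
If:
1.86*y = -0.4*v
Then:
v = -4.65*y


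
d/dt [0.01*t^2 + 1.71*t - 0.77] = 0.02*t + 1.71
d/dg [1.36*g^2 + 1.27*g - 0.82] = 2.72*g + 1.27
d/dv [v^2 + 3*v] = 2*v + 3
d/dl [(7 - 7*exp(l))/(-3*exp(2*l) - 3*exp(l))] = 7*(-exp(2*l) + 2*exp(l) + 1)*exp(-l)/(3*(exp(2*l) + 2*exp(l) + 1))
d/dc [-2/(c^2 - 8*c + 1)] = 4*(c - 4)/(c^2 - 8*c + 1)^2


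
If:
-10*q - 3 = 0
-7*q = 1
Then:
No Solution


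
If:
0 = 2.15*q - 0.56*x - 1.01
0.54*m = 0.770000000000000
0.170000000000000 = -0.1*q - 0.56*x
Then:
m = 1.43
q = 0.37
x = -0.37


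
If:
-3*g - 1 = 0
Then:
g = -1/3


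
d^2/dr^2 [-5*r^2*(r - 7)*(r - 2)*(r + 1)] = -100*r^3 + 480*r^2 - 150*r - 140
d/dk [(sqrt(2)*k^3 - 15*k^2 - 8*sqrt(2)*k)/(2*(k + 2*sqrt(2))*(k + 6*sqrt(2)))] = (sqrt(2)*k^4 + 32*k^3 - 40*sqrt(2)*k^2 - 720*k - 192*sqrt(2))/(2*(k^4 + 16*sqrt(2)*k^3 + 176*k^2 + 384*sqrt(2)*k + 576))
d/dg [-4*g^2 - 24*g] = -8*g - 24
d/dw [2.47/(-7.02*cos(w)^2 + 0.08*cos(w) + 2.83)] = (0.1976 - 34.6788*cos(w))*sin(w)/(-7.02*cos(w)^2 + 0.08*cos(w) + 2.83)^2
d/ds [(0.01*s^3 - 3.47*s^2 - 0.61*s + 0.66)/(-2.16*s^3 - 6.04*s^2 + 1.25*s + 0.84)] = (1.38777878078145e-17*s^5 - 7.5556*s^4 - 2.6102*s^3 - 3.7199*s^2 + 2.1432*s - 1.3374)/(4.6656*s^6 + 26.0928*s^5 + 31.0816*s^4 - 18.7288*s^3 - 8.5847*s^2 + 2.1*s + 0.7056)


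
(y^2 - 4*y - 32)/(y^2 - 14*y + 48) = (y + 4)/(y - 6)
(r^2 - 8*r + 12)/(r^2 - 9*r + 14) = (r - 6)/(r - 7)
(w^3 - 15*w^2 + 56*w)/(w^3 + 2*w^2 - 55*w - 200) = w*(w - 7)/(w^2 + 10*w + 25)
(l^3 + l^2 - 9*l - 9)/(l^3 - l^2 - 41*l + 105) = (l^2 + 4*l + 3)/(l^2 + 2*l - 35)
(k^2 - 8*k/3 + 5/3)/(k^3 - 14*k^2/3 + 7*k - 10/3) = 1/(k - 2)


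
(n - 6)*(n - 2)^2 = n^3 - 10*n^2 + 28*n - 24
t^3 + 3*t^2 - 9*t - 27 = (t - 3)*(t + 3)^2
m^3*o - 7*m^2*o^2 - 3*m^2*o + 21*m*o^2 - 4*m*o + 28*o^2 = (m - 4)*(m - 7*o)*(m*o + o)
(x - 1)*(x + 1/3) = x^2 - 2*x/3 - 1/3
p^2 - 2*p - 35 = (p - 7)*(p + 5)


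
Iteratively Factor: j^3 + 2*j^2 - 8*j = (j - 2)*(j^2 + 4*j) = (j - 2)*(j + 4)*(j)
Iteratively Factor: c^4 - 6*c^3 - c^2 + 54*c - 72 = (c - 3)*(c^3 - 3*c^2 - 10*c + 24) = (c - 3)*(c - 2)*(c^2 - c - 12) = (c - 3)*(c - 2)*(c + 3)*(c - 4)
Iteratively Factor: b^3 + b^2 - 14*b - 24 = (b - 4)*(b^2 + 5*b + 6) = (b - 4)*(b + 3)*(b + 2)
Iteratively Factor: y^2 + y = (y)*(y + 1)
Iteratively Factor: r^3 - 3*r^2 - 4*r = (r + 1)*(r^2 - 4*r) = (r - 4)*(r + 1)*(r)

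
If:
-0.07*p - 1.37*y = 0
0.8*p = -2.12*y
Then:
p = 0.00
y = 0.00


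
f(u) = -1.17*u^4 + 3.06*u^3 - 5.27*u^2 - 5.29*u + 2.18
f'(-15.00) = 18013.31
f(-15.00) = -70662.97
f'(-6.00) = 1399.31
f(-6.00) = -2333.08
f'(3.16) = -94.60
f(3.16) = -87.27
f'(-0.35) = -0.28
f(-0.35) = 3.24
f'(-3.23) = 282.24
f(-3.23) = -266.18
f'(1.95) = -25.64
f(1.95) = -22.40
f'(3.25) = -103.24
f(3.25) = -96.17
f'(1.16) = -12.47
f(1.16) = -8.39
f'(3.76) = -163.91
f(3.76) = -163.40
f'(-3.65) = 383.06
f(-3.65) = -405.18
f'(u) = -4.68*u^3 + 9.18*u^2 - 10.54*u - 5.29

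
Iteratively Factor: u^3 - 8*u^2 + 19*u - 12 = (u - 4)*(u^2 - 4*u + 3) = (u - 4)*(u - 1)*(u - 3)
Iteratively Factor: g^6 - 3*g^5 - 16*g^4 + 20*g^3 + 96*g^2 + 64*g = (g + 2)*(g^5 - 5*g^4 - 6*g^3 + 32*g^2 + 32*g) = (g - 4)*(g + 2)*(g^4 - g^3 - 10*g^2 - 8*g) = (g - 4)^2*(g + 2)*(g^3 + 3*g^2 + 2*g) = g*(g - 4)^2*(g + 2)*(g^2 + 3*g + 2) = g*(g - 4)^2*(g + 2)^2*(g + 1)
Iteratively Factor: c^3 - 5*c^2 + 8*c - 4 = (c - 2)*(c^2 - 3*c + 2) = (c - 2)*(c - 1)*(c - 2)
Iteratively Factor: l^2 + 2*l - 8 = (l - 2)*(l + 4)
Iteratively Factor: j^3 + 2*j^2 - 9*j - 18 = (j - 3)*(j^2 + 5*j + 6) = (j - 3)*(j + 2)*(j + 3)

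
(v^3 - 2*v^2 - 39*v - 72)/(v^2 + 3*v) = v - 5 - 24/v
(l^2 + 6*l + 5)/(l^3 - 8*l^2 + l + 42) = (l^2 + 6*l + 5)/(l^3 - 8*l^2 + l + 42)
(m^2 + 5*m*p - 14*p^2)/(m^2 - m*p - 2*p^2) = (m + 7*p)/(m + p)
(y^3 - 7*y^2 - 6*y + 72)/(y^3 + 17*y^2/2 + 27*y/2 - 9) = 2*(y^2 - 10*y + 24)/(2*y^2 + 11*y - 6)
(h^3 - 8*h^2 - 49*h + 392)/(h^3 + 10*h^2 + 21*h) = (h^2 - 15*h + 56)/(h*(h + 3))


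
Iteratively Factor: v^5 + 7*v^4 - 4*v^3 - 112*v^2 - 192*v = (v - 4)*(v^4 + 11*v^3 + 40*v^2 + 48*v) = (v - 4)*(v + 3)*(v^3 + 8*v^2 + 16*v) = (v - 4)*(v + 3)*(v + 4)*(v^2 + 4*v) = (v - 4)*(v + 3)*(v + 4)^2*(v)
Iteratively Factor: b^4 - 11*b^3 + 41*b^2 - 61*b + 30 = (b - 2)*(b^3 - 9*b^2 + 23*b - 15) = (b - 3)*(b - 2)*(b^2 - 6*b + 5) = (b - 5)*(b - 3)*(b - 2)*(b - 1)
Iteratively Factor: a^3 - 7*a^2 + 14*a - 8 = (a - 2)*(a^2 - 5*a + 4) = (a - 4)*(a - 2)*(a - 1)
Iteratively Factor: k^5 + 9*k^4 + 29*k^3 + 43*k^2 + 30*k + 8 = (k + 2)*(k^4 + 7*k^3 + 15*k^2 + 13*k + 4) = (k + 2)*(k + 4)*(k^3 + 3*k^2 + 3*k + 1) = (k + 1)*(k + 2)*(k + 4)*(k^2 + 2*k + 1) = (k + 1)^2*(k + 2)*(k + 4)*(k + 1)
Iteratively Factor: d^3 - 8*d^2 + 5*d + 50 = (d - 5)*(d^2 - 3*d - 10) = (d - 5)^2*(d + 2)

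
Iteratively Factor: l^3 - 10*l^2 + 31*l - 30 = (l - 5)*(l^2 - 5*l + 6) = (l - 5)*(l - 2)*(l - 3)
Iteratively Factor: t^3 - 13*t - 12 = (t + 1)*(t^2 - t - 12) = (t - 4)*(t + 1)*(t + 3)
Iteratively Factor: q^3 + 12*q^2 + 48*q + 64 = (q + 4)*(q^2 + 8*q + 16) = (q + 4)^2*(q + 4)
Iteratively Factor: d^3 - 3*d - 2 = (d + 1)*(d^2 - d - 2) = (d + 1)^2*(d - 2)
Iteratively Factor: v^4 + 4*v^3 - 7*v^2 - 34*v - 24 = (v + 4)*(v^3 - 7*v - 6) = (v - 3)*(v + 4)*(v^2 + 3*v + 2) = (v - 3)*(v + 1)*(v + 4)*(v + 2)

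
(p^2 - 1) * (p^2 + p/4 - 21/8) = p^4 + p^3/4 - 29*p^2/8 - p/4 + 21/8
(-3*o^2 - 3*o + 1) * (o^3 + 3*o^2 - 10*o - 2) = -3*o^5 - 12*o^4 + 22*o^3 + 39*o^2 - 4*o - 2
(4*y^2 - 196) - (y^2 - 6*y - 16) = 3*y^2 + 6*y - 180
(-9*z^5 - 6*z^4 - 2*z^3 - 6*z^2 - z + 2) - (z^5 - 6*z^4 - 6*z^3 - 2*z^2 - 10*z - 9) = -10*z^5 + 4*z^3 - 4*z^2 + 9*z + 11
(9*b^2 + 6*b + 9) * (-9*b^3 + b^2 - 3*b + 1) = -81*b^5 - 45*b^4 - 102*b^3 - 21*b + 9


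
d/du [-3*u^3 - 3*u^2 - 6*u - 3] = -9*u^2 - 6*u - 6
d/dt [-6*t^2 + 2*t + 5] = 2 - 12*t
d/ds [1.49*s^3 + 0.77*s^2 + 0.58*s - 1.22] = 4.47*s^2 + 1.54*s + 0.58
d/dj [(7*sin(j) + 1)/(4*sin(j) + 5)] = 31*cos(j)/(4*sin(j) + 5)^2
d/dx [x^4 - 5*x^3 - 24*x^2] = x*(4*x^2 - 15*x - 48)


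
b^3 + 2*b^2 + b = b*(b + 1)^2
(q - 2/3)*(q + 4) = q^2 + 10*q/3 - 8/3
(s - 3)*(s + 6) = s^2 + 3*s - 18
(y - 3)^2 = y^2 - 6*y + 9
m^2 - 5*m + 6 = (m - 3)*(m - 2)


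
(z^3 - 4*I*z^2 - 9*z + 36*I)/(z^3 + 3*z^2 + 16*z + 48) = (z - 3)/(z + 4*I)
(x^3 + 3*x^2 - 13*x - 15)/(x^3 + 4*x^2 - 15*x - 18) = (x + 5)/(x + 6)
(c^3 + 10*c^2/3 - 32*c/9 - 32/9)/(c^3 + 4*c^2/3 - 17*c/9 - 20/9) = (3*c^2 + 14*c + 8)/(3*c^2 + 8*c + 5)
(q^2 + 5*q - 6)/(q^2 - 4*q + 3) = (q + 6)/(q - 3)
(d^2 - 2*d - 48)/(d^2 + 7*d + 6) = (d - 8)/(d + 1)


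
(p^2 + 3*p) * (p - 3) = p^3 - 9*p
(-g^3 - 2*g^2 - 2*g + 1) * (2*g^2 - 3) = -2*g^5 - 4*g^4 - g^3 + 8*g^2 + 6*g - 3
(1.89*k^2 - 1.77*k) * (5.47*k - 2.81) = 10.3383*k^3 - 14.9928*k^2 + 4.9737*k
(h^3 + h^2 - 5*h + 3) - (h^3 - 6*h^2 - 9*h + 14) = 7*h^2 + 4*h - 11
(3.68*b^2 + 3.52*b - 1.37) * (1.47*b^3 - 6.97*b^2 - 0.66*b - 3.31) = 5.4096*b^5 - 20.4752*b^4 - 28.9771*b^3 - 4.9551*b^2 - 10.747*b + 4.5347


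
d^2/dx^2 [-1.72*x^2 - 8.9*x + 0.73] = -3.44000000000000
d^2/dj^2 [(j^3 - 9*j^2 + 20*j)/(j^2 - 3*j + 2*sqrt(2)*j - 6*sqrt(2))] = 4*(5*j^3 + 6*sqrt(2)*j^3 - 54*sqrt(2)*j^2 - 36*j^2 + 108*j + 180*sqrt(2)*j - 180*sqrt(2) - 84)/(j^6 - 9*j^5 + 6*sqrt(2)*j^5 - 54*sqrt(2)*j^4 + 51*j^4 - 243*j^3 + 178*sqrt(2)*j^3 - 306*sqrt(2)*j^2 + 648*j^2 - 648*j + 432*sqrt(2)*j - 432*sqrt(2))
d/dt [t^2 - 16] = 2*t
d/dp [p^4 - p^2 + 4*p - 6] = 4*p^3 - 2*p + 4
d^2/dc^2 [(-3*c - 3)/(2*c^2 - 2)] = -3/(c^3 - 3*c^2 + 3*c - 1)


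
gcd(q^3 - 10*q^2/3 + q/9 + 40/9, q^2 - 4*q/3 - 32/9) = q - 8/3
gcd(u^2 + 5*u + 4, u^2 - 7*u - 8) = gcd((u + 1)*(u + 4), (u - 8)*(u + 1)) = u + 1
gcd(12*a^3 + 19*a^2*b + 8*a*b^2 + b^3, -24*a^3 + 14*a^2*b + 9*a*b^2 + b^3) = 4*a + b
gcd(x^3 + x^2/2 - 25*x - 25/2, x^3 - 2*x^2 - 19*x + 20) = x - 5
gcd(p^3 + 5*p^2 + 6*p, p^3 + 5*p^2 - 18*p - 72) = p + 3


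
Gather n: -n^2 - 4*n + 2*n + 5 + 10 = -n^2 - 2*n + 15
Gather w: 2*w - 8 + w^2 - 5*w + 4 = w^2 - 3*w - 4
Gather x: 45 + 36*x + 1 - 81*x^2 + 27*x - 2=-81*x^2 + 63*x + 44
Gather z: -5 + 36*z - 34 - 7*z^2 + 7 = -7*z^2 + 36*z - 32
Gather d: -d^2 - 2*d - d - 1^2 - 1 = -d^2 - 3*d - 2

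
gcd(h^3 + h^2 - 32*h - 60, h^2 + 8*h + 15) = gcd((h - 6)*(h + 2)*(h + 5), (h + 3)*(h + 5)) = h + 5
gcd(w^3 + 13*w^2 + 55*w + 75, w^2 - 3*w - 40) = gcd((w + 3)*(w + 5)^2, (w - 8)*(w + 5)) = w + 5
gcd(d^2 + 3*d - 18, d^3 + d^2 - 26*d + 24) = d + 6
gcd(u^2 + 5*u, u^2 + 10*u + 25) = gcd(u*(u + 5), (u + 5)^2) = u + 5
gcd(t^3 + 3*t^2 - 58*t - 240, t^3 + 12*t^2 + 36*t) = t + 6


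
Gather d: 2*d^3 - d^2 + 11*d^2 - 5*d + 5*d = 2*d^3 + 10*d^2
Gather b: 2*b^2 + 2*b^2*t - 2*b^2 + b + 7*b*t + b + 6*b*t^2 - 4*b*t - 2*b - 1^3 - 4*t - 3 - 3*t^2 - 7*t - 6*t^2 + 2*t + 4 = 2*b^2*t + b*(6*t^2 + 3*t) - 9*t^2 - 9*t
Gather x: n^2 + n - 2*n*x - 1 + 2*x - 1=n^2 + n + x*(2 - 2*n) - 2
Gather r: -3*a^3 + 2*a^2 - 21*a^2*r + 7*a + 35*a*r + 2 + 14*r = -3*a^3 + 2*a^2 + 7*a + r*(-21*a^2 + 35*a + 14) + 2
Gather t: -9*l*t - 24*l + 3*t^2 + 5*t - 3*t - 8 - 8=-24*l + 3*t^2 + t*(2 - 9*l) - 16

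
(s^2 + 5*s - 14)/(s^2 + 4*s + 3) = (s^2 + 5*s - 14)/(s^2 + 4*s + 3)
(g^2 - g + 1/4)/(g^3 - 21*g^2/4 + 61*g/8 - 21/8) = 2*(2*g - 1)/(4*g^2 - 19*g + 21)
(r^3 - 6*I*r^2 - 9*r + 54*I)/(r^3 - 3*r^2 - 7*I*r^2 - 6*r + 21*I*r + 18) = (r + 3)/(r - I)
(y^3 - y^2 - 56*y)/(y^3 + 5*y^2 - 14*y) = (y - 8)/(y - 2)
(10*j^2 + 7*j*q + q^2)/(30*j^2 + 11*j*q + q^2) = (2*j + q)/(6*j + q)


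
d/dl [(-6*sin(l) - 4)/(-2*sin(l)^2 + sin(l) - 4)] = 2*(-6*sin(l)^2 - 8*sin(l) + 14)*cos(l)/(-sin(l) - cos(2*l) + 5)^2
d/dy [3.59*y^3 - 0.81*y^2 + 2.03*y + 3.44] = 10.77*y^2 - 1.62*y + 2.03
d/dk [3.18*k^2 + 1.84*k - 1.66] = 6.36*k + 1.84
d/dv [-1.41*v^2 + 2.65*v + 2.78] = 2.65 - 2.82*v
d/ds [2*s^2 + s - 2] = 4*s + 1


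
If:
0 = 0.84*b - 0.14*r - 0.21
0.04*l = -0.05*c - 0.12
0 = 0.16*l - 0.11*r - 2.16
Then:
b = 0.166666666666667*r + 0.25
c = -0.55*r - 13.2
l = 0.6875*r + 13.5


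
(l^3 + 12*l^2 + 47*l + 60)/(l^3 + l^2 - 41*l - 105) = (l + 4)/(l - 7)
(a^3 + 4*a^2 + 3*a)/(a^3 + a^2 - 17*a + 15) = a*(a^2 + 4*a + 3)/(a^3 + a^2 - 17*a + 15)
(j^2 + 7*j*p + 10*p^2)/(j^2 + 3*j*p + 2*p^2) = (j + 5*p)/(j + p)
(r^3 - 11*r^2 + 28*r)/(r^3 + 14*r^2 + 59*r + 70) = r*(r^2 - 11*r + 28)/(r^3 + 14*r^2 + 59*r + 70)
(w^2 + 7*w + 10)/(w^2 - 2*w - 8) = (w + 5)/(w - 4)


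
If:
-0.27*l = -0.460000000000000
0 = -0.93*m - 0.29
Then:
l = 1.70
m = -0.31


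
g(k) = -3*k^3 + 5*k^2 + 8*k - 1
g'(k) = -9*k^2 + 10*k + 8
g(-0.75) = -2.92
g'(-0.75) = -4.56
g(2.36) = 6.30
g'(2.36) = -18.53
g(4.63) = -154.53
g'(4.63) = -138.63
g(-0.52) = -3.39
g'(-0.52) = 0.37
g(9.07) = -1755.54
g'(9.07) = -641.68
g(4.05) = -85.88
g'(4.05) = -99.12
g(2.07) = 10.38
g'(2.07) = -9.86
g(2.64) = -0.23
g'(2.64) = -28.33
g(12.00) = -4369.00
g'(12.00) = -1168.00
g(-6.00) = 779.00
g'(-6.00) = -376.00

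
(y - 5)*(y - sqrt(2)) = y^2 - 5*y - sqrt(2)*y + 5*sqrt(2)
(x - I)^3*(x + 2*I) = x^4 - I*x^3 + 3*x^2 - 5*I*x - 2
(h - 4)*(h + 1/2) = h^2 - 7*h/2 - 2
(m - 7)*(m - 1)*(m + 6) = m^3 - 2*m^2 - 41*m + 42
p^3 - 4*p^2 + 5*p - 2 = (p - 2)*(p - 1)^2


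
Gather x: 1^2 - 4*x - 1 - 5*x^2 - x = -5*x^2 - 5*x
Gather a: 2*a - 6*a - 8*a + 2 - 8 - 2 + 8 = -12*a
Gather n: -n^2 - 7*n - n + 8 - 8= -n^2 - 8*n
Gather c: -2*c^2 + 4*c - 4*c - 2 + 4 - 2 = -2*c^2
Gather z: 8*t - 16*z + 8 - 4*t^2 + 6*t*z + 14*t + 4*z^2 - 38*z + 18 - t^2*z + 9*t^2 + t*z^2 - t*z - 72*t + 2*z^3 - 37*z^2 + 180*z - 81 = 5*t^2 - 50*t + 2*z^3 + z^2*(t - 33) + z*(-t^2 + 5*t + 126) - 55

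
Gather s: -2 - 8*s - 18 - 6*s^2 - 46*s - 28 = -6*s^2 - 54*s - 48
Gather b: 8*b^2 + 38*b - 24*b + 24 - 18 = 8*b^2 + 14*b + 6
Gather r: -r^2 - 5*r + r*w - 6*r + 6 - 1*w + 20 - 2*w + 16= -r^2 + r*(w - 11) - 3*w + 42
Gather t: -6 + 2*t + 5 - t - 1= t - 2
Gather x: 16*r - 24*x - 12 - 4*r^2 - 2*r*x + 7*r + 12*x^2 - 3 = -4*r^2 + 23*r + 12*x^2 + x*(-2*r - 24) - 15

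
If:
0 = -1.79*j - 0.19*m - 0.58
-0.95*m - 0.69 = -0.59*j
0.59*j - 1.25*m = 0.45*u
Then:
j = -0.23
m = -0.87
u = 2.11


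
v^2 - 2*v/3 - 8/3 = (v - 2)*(v + 4/3)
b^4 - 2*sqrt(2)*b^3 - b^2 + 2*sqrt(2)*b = b*(b - 1)*(b + 1)*(b - 2*sqrt(2))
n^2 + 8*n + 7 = (n + 1)*(n + 7)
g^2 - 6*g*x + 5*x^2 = (g - 5*x)*(g - x)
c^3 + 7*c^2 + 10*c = c*(c + 2)*(c + 5)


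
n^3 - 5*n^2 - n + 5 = (n - 5)*(n - 1)*(n + 1)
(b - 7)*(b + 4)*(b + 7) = b^3 + 4*b^2 - 49*b - 196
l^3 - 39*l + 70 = (l - 5)*(l - 2)*(l + 7)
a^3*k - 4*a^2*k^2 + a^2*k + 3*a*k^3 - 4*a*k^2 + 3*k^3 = (a - 3*k)*(a - k)*(a*k + k)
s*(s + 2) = s^2 + 2*s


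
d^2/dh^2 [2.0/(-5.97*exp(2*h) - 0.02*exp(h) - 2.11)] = (-2.0*(11.94*exp(h) + 0.02)*(23.88*exp(h) + 0.04)*exp(h) + (47.76*exp(h) + 0.04)*(5.97*exp(2*h) + 0.02*exp(h) + 2.11))*exp(h)/(5.97*exp(2*h) + 0.02*exp(h) + 2.11)^3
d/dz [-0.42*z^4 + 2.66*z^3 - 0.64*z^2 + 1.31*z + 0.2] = -1.68*z^3 + 7.98*z^2 - 1.28*z + 1.31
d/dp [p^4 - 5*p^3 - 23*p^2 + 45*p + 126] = 4*p^3 - 15*p^2 - 46*p + 45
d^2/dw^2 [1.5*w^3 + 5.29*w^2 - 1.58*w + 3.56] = 9.0*w + 10.58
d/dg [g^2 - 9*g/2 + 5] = 2*g - 9/2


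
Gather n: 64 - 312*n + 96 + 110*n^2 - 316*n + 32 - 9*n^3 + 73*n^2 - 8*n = -9*n^3 + 183*n^2 - 636*n + 192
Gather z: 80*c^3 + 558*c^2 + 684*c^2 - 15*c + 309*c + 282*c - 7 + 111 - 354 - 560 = 80*c^3 + 1242*c^2 + 576*c - 810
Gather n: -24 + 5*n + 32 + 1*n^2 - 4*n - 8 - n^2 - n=0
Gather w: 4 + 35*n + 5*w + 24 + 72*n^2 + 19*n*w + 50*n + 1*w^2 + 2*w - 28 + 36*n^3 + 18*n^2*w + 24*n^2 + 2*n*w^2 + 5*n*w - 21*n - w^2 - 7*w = 36*n^3 + 96*n^2 + 2*n*w^2 + 64*n + w*(18*n^2 + 24*n)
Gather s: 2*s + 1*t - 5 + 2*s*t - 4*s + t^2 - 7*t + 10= s*(2*t - 2) + t^2 - 6*t + 5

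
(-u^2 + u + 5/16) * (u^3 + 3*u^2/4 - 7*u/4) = -u^5 + u^4/4 + 45*u^3/16 - 97*u^2/64 - 35*u/64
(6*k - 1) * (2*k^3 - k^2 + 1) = 12*k^4 - 8*k^3 + k^2 + 6*k - 1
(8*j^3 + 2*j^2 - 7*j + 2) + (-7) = 8*j^3 + 2*j^2 - 7*j - 5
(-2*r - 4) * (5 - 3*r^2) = 6*r^3 + 12*r^2 - 10*r - 20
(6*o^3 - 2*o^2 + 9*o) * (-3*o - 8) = -18*o^4 - 42*o^3 - 11*o^2 - 72*o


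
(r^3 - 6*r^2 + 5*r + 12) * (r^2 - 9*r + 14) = r^5 - 15*r^4 + 73*r^3 - 117*r^2 - 38*r + 168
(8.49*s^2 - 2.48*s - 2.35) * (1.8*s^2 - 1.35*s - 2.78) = 15.282*s^4 - 15.9255*s^3 - 24.4842*s^2 + 10.0669*s + 6.533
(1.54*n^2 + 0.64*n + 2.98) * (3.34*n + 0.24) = 5.1436*n^3 + 2.5072*n^2 + 10.1068*n + 0.7152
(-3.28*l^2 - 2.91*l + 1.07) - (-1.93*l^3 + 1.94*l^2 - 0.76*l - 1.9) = 1.93*l^3 - 5.22*l^2 - 2.15*l + 2.97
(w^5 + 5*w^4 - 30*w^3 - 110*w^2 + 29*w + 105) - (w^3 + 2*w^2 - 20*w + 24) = w^5 + 5*w^4 - 31*w^3 - 112*w^2 + 49*w + 81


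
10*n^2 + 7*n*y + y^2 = (2*n + y)*(5*n + y)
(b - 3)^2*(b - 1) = b^3 - 7*b^2 + 15*b - 9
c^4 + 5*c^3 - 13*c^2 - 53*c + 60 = (c - 3)*(c - 1)*(c + 4)*(c + 5)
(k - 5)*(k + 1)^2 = k^3 - 3*k^2 - 9*k - 5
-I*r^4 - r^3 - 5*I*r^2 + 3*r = r*(r - 3*I)*(r + I)*(-I*r + 1)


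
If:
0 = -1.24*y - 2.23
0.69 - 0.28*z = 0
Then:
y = -1.80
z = 2.46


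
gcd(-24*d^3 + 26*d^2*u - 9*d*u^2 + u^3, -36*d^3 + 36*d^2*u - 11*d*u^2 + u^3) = 6*d^2 - 5*d*u + u^2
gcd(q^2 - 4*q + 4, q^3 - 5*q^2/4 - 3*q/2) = q - 2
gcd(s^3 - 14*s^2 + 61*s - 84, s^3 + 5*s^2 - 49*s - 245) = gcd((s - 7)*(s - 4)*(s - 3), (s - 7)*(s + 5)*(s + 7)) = s - 7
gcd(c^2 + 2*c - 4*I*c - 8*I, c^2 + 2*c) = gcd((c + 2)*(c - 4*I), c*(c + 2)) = c + 2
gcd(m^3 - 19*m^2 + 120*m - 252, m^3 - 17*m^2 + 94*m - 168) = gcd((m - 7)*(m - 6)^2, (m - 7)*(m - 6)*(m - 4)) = m^2 - 13*m + 42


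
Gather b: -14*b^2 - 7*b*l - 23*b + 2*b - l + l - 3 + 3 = -14*b^2 + b*(-7*l - 21)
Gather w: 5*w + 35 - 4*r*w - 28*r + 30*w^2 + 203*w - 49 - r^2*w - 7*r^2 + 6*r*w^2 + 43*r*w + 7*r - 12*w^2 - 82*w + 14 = -7*r^2 - 21*r + w^2*(6*r + 18) + w*(-r^2 + 39*r + 126)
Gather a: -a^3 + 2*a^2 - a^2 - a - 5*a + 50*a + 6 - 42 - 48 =-a^3 + a^2 + 44*a - 84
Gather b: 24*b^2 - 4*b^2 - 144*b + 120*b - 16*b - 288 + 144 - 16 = 20*b^2 - 40*b - 160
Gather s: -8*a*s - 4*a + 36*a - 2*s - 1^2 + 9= 32*a + s*(-8*a - 2) + 8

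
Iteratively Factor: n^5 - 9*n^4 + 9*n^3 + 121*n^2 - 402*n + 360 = (n + 4)*(n^4 - 13*n^3 + 61*n^2 - 123*n + 90) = (n - 5)*(n + 4)*(n^3 - 8*n^2 + 21*n - 18) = (n - 5)*(n - 3)*(n + 4)*(n^2 - 5*n + 6) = (n - 5)*(n - 3)^2*(n + 4)*(n - 2)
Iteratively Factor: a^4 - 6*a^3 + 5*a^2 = (a)*(a^3 - 6*a^2 + 5*a) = a*(a - 1)*(a^2 - 5*a) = a*(a - 5)*(a - 1)*(a)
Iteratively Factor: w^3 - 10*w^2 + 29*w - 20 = (w - 5)*(w^2 - 5*w + 4) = (w - 5)*(w - 1)*(w - 4)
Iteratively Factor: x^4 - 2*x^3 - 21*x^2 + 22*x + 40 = (x + 1)*(x^3 - 3*x^2 - 18*x + 40) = (x - 5)*(x + 1)*(x^2 + 2*x - 8) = (x - 5)*(x + 1)*(x + 4)*(x - 2)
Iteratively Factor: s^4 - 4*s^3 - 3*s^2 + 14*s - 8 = (s + 2)*(s^3 - 6*s^2 + 9*s - 4) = (s - 1)*(s + 2)*(s^2 - 5*s + 4) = (s - 4)*(s - 1)*(s + 2)*(s - 1)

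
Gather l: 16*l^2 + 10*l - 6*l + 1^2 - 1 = 16*l^2 + 4*l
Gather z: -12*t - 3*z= -12*t - 3*z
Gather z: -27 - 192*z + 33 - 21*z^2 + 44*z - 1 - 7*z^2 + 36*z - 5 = -28*z^2 - 112*z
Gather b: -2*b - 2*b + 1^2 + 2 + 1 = 4 - 4*b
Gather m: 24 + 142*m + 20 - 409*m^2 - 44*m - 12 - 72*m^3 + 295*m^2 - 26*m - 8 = -72*m^3 - 114*m^2 + 72*m + 24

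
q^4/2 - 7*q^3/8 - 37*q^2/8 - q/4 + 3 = (q/2 + 1/2)*(q - 4)*(q - 3/4)*(q + 2)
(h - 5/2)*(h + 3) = h^2 + h/2 - 15/2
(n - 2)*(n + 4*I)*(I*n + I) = I*n^3 - 4*n^2 - I*n^2 + 4*n - 2*I*n + 8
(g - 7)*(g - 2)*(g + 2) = g^3 - 7*g^2 - 4*g + 28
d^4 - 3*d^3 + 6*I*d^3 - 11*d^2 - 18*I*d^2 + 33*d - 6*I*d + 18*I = (d - 3)*(d + I)*(d + 2*I)*(d + 3*I)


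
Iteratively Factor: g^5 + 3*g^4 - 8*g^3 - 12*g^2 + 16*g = (g + 4)*(g^4 - g^3 - 4*g^2 + 4*g) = g*(g + 4)*(g^3 - g^2 - 4*g + 4) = g*(g - 2)*(g + 4)*(g^2 + g - 2) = g*(g - 2)*(g + 2)*(g + 4)*(g - 1)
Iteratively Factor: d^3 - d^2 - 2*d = (d + 1)*(d^2 - 2*d) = d*(d + 1)*(d - 2)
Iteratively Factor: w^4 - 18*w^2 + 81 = (w + 3)*(w^3 - 3*w^2 - 9*w + 27) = (w + 3)^2*(w^2 - 6*w + 9) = (w - 3)*(w + 3)^2*(w - 3)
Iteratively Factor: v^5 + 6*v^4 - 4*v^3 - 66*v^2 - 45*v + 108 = (v + 3)*(v^4 + 3*v^3 - 13*v^2 - 27*v + 36) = (v - 3)*(v + 3)*(v^3 + 6*v^2 + 5*v - 12) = (v - 3)*(v + 3)*(v + 4)*(v^2 + 2*v - 3) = (v - 3)*(v - 1)*(v + 3)*(v + 4)*(v + 3)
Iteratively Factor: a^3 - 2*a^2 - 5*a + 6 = (a + 2)*(a^2 - 4*a + 3) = (a - 3)*(a + 2)*(a - 1)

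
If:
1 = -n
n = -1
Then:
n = -1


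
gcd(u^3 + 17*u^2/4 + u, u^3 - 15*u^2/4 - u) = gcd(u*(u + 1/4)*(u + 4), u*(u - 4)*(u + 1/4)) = u^2 + u/4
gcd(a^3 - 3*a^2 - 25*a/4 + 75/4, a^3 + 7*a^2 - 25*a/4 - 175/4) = a^2 - 25/4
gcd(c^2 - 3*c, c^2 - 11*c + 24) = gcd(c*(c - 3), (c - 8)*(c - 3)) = c - 3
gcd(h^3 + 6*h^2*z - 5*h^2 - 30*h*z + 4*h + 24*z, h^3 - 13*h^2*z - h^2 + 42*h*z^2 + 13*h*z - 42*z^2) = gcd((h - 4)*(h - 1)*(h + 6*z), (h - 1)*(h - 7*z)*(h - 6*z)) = h - 1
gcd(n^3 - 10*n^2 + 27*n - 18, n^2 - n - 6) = n - 3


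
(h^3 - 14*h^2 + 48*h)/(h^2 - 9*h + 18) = h*(h - 8)/(h - 3)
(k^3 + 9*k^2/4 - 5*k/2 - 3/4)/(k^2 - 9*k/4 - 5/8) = 2*(k^2 + 2*k - 3)/(2*k - 5)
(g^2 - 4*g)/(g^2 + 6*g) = (g - 4)/(g + 6)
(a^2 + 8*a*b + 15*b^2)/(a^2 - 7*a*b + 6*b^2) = (a^2 + 8*a*b + 15*b^2)/(a^2 - 7*a*b + 6*b^2)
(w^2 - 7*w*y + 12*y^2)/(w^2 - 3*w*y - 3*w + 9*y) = (w - 4*y)/(w - 3)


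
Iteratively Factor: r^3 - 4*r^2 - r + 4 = (r - 1)*(r^2 - 3*r - 4) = (r - 1)*(r + 1)*(r - 4)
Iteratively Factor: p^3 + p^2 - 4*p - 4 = (p + 1)*(p^2 - 4) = (p + 1)*(p + 2)*(p - 2)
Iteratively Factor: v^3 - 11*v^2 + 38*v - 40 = (v - 4)*(v^2 - 7*v + 10) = (v - 4)*(v - 2)*(v - 5)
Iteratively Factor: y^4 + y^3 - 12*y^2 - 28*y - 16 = (y + 2)*(y^3 - y^2 - 10*y - 8) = (y - 4)*(y + 2)*(y^2 + 3*y + 2) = (y - 4)*(y + 2)^2*(y + 1)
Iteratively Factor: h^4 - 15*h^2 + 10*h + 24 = (h + 4)*(h^3 - 4*h^2 + h + 6) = (h - 2)*(h + 4)*(h^2 - 2*h - 3) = (h - 2)*(h + 1)*(h + 4)*(h - 3)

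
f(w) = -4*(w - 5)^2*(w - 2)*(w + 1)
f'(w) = -4*(w - 5)^2*(w - 2) - 4*(w - 5)^2*(w + 1) - 4*(w - 2)*(w + 1)*(2*w - 10)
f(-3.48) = -3909.16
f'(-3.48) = 3211.60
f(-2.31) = -1206.82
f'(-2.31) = 1531.43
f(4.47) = -15.18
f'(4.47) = 48.36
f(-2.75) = -1997.08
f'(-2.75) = 2077.00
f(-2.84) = -2189.55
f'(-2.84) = 2200.92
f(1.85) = 16.97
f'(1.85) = -117.94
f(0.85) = 146.56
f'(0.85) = -118.86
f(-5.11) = -11947.41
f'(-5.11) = 6950.76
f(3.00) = -64.00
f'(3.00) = -16.00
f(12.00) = -25480.00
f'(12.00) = -11788.00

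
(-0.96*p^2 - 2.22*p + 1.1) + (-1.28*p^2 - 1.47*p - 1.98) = -2.24*p^2 - 3.69*p - 0.88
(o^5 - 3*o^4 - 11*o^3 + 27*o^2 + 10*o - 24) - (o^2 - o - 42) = o^5 - 3*o^4 - 11*o^3 + 26*o^2 + 11*o + 18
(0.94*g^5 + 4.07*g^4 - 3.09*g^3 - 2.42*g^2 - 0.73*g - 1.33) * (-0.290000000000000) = -0.2726*g^5 - 1.1803*g^4 + 0.8961*g^3 + 0.7018*g^2 + 0.2117*g + 0.3857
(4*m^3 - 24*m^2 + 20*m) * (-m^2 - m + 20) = -4*m^5 + 20*m^4 + 84*m^3 - 500*m^2 + 400*m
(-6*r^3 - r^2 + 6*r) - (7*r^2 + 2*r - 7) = -6*r^3 - 8*r^2 + 4*r + 7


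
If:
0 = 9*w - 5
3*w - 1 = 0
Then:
No Solution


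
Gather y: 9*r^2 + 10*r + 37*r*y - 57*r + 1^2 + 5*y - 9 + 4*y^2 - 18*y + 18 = 9*r^2 - 47*r + 4*y^2 + y*(37*r - 13) + 10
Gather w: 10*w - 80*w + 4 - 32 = -70*w - 28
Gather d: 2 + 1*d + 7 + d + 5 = 2*d + 14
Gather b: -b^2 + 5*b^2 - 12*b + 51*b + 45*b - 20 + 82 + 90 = 4*b^2 + 84*b + 152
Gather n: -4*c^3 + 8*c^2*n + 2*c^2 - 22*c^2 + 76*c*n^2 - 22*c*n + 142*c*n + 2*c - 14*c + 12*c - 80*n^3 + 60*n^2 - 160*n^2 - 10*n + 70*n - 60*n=-4*c^3 - 20*c^2 - 80*n^3 + n^2*(76*c - 100) + n*(8*c^2 + 120*c)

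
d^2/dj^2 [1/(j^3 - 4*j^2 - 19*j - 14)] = 2*((4 - 3*j)*(-j^3 + 4*j^2 + 19*j + 14) - (-3*j^2 + 8*j + 19)^2)/(-j^3 + 4*j^2 + 19*j + 14)^3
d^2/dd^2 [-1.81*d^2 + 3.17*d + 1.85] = -3.62000000000000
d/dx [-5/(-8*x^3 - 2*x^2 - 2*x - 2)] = 5*(-12*x^2 - 2*x - 1)/(2*(4*x^3 + x^2 + x + 1)^2)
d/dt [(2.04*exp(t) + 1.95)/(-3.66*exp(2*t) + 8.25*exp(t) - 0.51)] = (7.4664*exp(2*t) + 14.274*exp(t) - 17.1279)*exp(t)/(13.3956*exp(4*t) - 60.39*exp(3*t) + 71.7957*exp(2*t) - 8.415*exp(t) + 0.2601)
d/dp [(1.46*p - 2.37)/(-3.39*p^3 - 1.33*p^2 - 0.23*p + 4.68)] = (9.8988*p^3 - 22.1611*p^2 - 6.3042*p + 6.2877)/(11.4921*p^6 + 9.0174*p^5 + 3.3283*p^4 - 31.1186*p^3 - 12.3959*p^2 - 2.1528*p + 21.9024)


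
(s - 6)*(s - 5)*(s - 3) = s^3 - 14*s^2 + 63*s - 90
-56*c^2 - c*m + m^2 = (-8*c + m)*(7*c + m)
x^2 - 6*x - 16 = (x - 8)*(x + 2)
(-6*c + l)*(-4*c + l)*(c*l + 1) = 24*c^3*l - 10*c^2*l^2 + 24*c^2 + c*l^3 - 10*c*l + l^2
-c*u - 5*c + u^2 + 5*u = (-c + u)*(u + 5)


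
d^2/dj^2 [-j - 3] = 0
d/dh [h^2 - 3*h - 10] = 2*h - 3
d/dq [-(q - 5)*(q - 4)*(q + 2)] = -3*q^2 + 14*q - 2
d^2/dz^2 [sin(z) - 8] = -sin(z)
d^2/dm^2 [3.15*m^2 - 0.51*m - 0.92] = 6.30000000000000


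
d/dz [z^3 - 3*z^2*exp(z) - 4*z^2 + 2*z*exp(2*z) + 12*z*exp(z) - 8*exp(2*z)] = -3*z^2*exp(z) + 3*z^2 + 4*z*exp(2*z) + 6*z*exp(z) - 8*z - 14*exp(2*z) + 12*exp(z)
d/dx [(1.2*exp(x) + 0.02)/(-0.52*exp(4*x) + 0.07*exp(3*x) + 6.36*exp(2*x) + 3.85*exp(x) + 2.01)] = (1.872*exp(4*x) - 0.1264*exp(3*x) - 7.6362*exp(2*x) - 0.2544*exp(x) + 2.335)*exp(x)/(0.2704*exp(8*x) - 0.0728*exp(7*x) - 6.6095*exp(6*x) - 3.1136*exp(5*x) + 38.8982*exp(4*x) + 49.2534*exp(3*x) + 40.3897*exp(2*x) + 15.477*exp(x) + 4.0401)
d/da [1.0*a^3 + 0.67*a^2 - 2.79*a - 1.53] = 3.0*a^2 + 1.34*a - 2.79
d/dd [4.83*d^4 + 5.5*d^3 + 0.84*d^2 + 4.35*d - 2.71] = 19.32*d^3 + 16.5*d^2 + 1.68*d + 4.35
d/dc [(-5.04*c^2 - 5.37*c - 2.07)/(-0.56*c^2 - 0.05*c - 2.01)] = (-2.7552*c^2 + 17.9424*c + 10.6902)/(0.3136*c^4 + 0.056*c^3 + 2.2537*c^2 + 0.201*c + 4.0401)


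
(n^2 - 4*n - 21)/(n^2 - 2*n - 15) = (n - 7)/(n - 5)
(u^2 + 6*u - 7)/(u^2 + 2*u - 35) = (u - 1)/(u - 5)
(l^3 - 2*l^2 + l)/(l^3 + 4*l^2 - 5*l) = (l - 1)/(l + 5)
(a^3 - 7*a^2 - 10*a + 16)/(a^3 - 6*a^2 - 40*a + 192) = (a^2 + a - 2)/(a^2 + 2*a - 24)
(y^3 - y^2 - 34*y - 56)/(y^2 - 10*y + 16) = (y^3 - y^2 - 34*y - 56)/(y^2 - 10*y + 16)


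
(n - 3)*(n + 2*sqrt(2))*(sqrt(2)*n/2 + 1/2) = sqrt(2)*n^3/2 - 3*sqrt(2)*n^2/2 + 5*n^2/2 - 15*n/2 + sqrt(2)*n - 3*sqrt(2)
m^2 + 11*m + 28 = (m + 4)*(m + 7)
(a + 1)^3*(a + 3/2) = a^4 + 9*a^3/2 + 15*a^2/2 + 11*a/2 + 3/2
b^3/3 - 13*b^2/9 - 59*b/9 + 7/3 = (b/3 + 1)*(b - 7)*(b - 1/3)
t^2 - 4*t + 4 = (t - 2)^2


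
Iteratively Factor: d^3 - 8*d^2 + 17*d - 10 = (d - 1)*(d^2 - 7*d + 10) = (d - 2)*(d - 1)*(d - 5)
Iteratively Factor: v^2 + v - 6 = (v - 2)*(v + 3)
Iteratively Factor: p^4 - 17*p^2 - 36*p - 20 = (p + 1)*(p^3 - p^2 - 16*p - 20) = (p + 1)*(p + 2)*(p^2 - 3*p - 10) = (p - 5)*(p + 1)*(p + 2)*(p + 2)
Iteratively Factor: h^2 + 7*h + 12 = (h + 3)*(h + 4)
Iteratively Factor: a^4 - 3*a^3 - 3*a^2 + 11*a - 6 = (a + 2)*(a^3 - 5*a^2 + 7*a - 3) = (a - 1)*(a + 2)*(a^2 - 4*a + 3) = (a - 1)^2*(a + 2)*(a - 3)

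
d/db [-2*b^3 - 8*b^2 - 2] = 2*b*(-3*b - 8)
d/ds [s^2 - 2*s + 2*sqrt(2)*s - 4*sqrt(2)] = 2*s - 2 + 2*sqrt(2)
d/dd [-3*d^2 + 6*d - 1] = 6 - 6*d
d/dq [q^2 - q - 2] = 2*q - 1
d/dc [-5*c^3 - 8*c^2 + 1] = c*(-15*c - 16)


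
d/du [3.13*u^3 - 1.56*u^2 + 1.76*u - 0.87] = 9.39*u^2 - 3.12*u + 1.76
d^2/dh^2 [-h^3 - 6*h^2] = -6*h - 12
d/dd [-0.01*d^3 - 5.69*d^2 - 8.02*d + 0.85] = -0.03*d^2 - 11.38*d - 8.02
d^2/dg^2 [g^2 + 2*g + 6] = 2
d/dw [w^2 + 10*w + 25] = 2*w + 10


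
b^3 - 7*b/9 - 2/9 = (b - 1)*(b + 1/3)*(b + 2/3)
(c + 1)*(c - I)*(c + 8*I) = c^3 + c^2 + 7*I*c^2 + 8*c + 7*I*c + 8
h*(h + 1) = h^2 + h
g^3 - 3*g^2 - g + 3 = (g - 3)*(g - 1)*(g + 1)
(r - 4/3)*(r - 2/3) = r^2 - 2*r + 8/9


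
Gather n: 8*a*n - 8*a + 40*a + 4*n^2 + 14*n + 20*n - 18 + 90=32*a + 4*n^2 + n*(8*a + 34) + 72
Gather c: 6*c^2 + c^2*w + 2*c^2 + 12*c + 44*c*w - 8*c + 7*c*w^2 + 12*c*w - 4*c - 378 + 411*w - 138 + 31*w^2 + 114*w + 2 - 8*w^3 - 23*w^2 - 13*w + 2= c^2*(w + 8) + c*(7*w^2 + 56*w) - 8*w^3 + 8*w^2 + 512*w - 512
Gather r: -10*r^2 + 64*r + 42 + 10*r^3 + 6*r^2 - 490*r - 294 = 10*r^3 - 4*r^2 - 426*r - 252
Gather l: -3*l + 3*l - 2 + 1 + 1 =0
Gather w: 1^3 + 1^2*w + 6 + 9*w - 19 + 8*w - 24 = 18*w - 36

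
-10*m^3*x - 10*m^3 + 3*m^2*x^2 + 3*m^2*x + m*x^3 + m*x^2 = (-2*m + x)*(5*m + x)*(m*x + m)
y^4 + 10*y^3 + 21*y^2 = y^2*(y + 3)*(y + 7)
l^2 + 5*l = l*(l + 5)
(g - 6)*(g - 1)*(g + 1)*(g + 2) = g^4 - 4*g^3 - 13*g^2 + 4*g + 12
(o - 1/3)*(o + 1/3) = o^2 - 1/9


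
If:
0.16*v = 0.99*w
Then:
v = 6.1875*w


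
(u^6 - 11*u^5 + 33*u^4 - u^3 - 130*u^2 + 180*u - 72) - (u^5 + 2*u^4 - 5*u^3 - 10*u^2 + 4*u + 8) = u^6 - 12*u^5 + 31*u^4 + 4*u^3 - 120*u^2 + 176*u - 80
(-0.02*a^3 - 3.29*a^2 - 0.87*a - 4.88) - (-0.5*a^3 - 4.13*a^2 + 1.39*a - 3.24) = 0.48*a^3 + 0.84*a^2 - 2.26*a - 1.64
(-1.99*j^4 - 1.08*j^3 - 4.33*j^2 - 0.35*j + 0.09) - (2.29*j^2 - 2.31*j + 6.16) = -1.99*j^4 - 1.08*j^3 - 6.62*j^2 + 1.96*j - 6.07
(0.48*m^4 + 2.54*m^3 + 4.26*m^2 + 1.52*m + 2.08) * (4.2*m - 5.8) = 2.016*m^5 + 7.884*m^4 + 3.16*m^3 - 18.324*m^2 - 0.0799999999999983*m - 12.064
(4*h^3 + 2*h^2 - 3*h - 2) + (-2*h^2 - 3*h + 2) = 4*h^3 - 6*h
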